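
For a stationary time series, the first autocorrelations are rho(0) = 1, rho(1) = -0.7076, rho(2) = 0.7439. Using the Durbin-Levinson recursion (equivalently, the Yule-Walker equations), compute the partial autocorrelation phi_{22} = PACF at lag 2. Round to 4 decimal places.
\phi_{22} = 0.4871

The PACF at lag k is phi_{kk}, the last component of the solution
to the Yule-Walker system G_k phi = r_k where
  (G_k)_{ij} = rho(|i - j|), (r_k)_i = rho(i), i,j = 1..k.
Equivalently, Durbin-Levinson gives phi_{kk} iteratively:
  phi_{11} = rho(1)
  phi_{kk} = [rho(k) - sum_{j=1..k-1} phi_{k-1,j} rho(k-j)]
            / [1 - sum_{j=1..k-1} phi_{k-1,j} rho(j)],
  phi_{k,j} = phi_{k-1,j} - phi_{kk} phi_{k-1,k-j},  j = 1..k-1.
Step k = 1:
  phi_11 = rho(1) = -0.7076.
Step k = 2:
  phi_22 = [rho(2) - phi_11 rho(1)] / [1 - phi_11 rho(1)] = [0.7439 - (-0.7076)(-0.7076)] / [1 - (-0.7076)(-0.7076)]
         = 0.24320224 / 0.49930224 = 0.4871.
Therefore phi_{22} = 0.4871.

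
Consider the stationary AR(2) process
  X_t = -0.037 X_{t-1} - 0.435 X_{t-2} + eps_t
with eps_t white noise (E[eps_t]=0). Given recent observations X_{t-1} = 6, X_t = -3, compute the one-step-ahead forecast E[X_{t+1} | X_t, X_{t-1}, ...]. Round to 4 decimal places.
E[X_{t+1} \mid \mathcal F_t] = -2.4990

For an AR(p) model X_t = c + sum_i phi_i X_{t-i} + eps_t, the
one-step-ahead conditional mean is
  E[X_{t+1} | X_t, ...] = c + sum_i phi_i X_{t+1-i}.
Substitute known values:
  E[X_{t+1} | ...] = (-0.037) * (-3) + (-0.435) * (6)
                   = -2.4990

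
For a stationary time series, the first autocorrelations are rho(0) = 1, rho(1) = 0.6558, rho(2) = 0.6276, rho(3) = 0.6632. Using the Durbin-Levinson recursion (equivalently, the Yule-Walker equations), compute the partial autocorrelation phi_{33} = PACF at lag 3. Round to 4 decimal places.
\phi_{33} = 0.3330

The PACF at lag k is phi_{kk}, the last component of the solution
to the Yule-Walker system G_k phi = r_k where
  (G_k)_{ij} = rho(|i - j|), (r_k)_i = rho(i), i,j = 1..k.
Equivalently, Durbin-Levinson gives phi_{kk} iteratively:
  phi_{11} = rho(1)
  phi_{kk} = [rho(k) - sum_{j=1..k-1} phi_{k-1,j} rho(k-j)]
            / [1 - sum_{j=1..k-1} phi_{k-1,j} rho(j)],
  phi_{k,j} = phi_{k-1,j} - phi_{kk} phi_{k-1,k-j},  j = 1..k-1.
Step k = 1:
  phi_11 = rho(1) = 0.6558.
Step k = 2:
  phi_22 = [rho(2) - phi_11 rho(1)] / [1 - phi_11 rho(1)] = [0.6276 - (0.6558)(0.6558)] / [1 - (0.6558)(0.6558)]
         = 0.19752636 / 0.56992636 = 0.346582.
  Update: phi_21 = phi_11 - phi_22 phi_11 = 0.6558 - (0.346582)(0.6558) = 0.428511.
Step k = 3:
  phi_33 = [rho(3) - phi_21 rho(2) - phi_22 rho(1)] / [1 - phi_21 rho(1) - phi_22 rho(2)]
    numerator   = 0.6632 - (0.428511)(0.6276) - (0.346582)(0.6558) = 0.16697763
    denominator = 1 - (0.428511)(0.6558) - (0.346582)(0.6276) = 0.50146723
  phi_33 = 0.16697763 / 0.50146723 = 0.333.
Therefore phi_{33} = 0.3330.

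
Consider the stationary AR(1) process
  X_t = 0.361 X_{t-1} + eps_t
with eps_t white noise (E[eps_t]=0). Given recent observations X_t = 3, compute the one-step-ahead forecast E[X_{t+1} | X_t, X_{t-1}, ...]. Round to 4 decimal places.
E[X_{t+1} \mid \mathcal F_t] = 1.0830

For an AR(p) model X_t = c + sum_i phi_i X_{t-i} + eps_t, the
one-step-ahead conditional mean is
  E[X_{t+1} | X_t, ...] = c + sum_i phi_i X_{t+1-i}.
Substitute known values:
  E[X_{t+1} | ...] = (0.361) * (3)
                   = 1.0830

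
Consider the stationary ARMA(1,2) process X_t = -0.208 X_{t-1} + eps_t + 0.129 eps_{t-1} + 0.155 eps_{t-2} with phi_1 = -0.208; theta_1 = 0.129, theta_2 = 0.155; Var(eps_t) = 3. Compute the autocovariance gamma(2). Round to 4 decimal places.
\gamma(2) = 0.5267

Multiply the model equation by X_{t-k} and take expectations. With theta_0 = psi_0 = 1 and psi_j the MA(infinity) weights, this gives
  gamma(k) - sum_i phi_i gamma(k-i) = c_k,
  c_k = sigma^2 * sum_{j=k..q} theta_j psi_{j-k}   (c_k = 0 for k > q),
using gamma(-m) = gamma(m).
psi-weights needed (psi_j = theta_j + sum_i phi_i psi_{j-i}):
  psi_1 = theta_1 + phi_1 = 0.129 + (-0.208) = -0.079
  psi_2 = theta_2 + phi_1 psi_1 = 0.155 + (-0.208)(-0.079) = 0.171432
Right-hand sides:
  c_0 = sigma^2 (1 + theta_1 psi_1 + theta_2 psi_2) = 3 * (1 + (0.129)(-0.079) + (0.155)(0.171432)) = 3 * 1.016381 = 3.049143
  c_1 = sigma^2 (theta_1 + theta_2 psi_1) = 3 * (0.129 + (0.155)(-0.079)) = 0.350265
  c_2 = sigma^2 theta_2 = 3 * (0.155) = 0.465
Equations for k = 0 and k = 1 (AR order 1):
  gamma(0) = phi_1 gamma(1) + c_0
  gamma(1) = phi_1 gamma(0) + c_1
Substituting the second into the first: gamma(0) (1 - phi_1^2) = c_0 + phi_1 c_1, so
  gamma(0) = (c_0 + phi_1 c_1) / (1 - phi_1^2) = (3.049143 + (-0.208)(0.350265)) / (1 - (-0.208)^2) = 2.976288 / 0.956736 = 3.110877.
  gamma(1) = phi_1 gamma(0) + c_1 = (-0.208)(3.110877) + (0.350265) = -0.296797.
For k = 2: gamma(2) = phi_1 gamma(1) + c_2
  = (-0.208)(-0.296797) + (0.465) = 0.526734.
Therefore gamma(2) = 0.5267 (to 4 decimal places).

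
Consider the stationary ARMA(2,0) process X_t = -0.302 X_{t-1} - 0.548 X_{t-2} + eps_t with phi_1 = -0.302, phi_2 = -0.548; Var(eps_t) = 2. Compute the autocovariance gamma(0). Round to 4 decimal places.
\gamma(0) = 2.9715

Multiply the model equation by X_{t-k} and take expectations. With theta_0 = psi_0 = 1 and psi_j the MA(infinity) weights, this gives
  gamma(k) - sum_i phi_i gamma(k-i) = c_k,
  c_k = sigma^2 * sum_{j=k..q} theta_j psi_{j-k}   (c_k = 0 for k > q),
using gamma(-m) = gamma(m).
Pure AR (q = 0): c_0 = sigma^2 = 2, c_k = 0 for k >= 1.
Equations for k = 0, 1, 2 (AR order 2, c_2 = 0):
  (E0) gamma(0) = phi_1 gamma(1) + phi_2 gamma(2) + c_0
  (E1) gamma(1) = phi_1 gamma(0) + phi_2 gamma(1) + c_1
  (E2) gamma(2) = phi_1 gamma(1) + phi_2 gamma(0)
From (E1): gamma(1) = A gamma(0) + B with
  A = phi_1 / (1 - phi_2) = -0.302 / 1.548 = -0.19509,   B = c_1 / (1 - phi_2) = 0 / 1.548 = 0.
Insert (E2) into (E0): gamma(0) (1 - phi_2^2) = phi_1 (1 + phi_2) gamma(1) + c_0.
  phi_1 (1 + phi_2) = (-0.302)(0.452) = -0.136504,   1 - phi_2^2 = 0.699696.
Replace gamma(1) by A gamma(0) + B and collect gamma(0):
  gamma(0) [0.699696 - (-0.136504)(-0.19509)] = c_0 = 2
  gamma(0) * 0.673065 = 2
  gamma(0) = 2 / 0.673065 = 2.97148.
Therefore gamma(0) = 2.9715 (to 4 decimal places).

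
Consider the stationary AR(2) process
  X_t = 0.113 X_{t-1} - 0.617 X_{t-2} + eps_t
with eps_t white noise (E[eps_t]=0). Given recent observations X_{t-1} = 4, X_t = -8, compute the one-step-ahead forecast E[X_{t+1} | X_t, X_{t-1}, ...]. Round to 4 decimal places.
E[X_{t+1} \mid \mathcal F_t] = -3.3720

For an AR(p) model X_t = c + sum_i phi_i X_{t-i} + eps_t, the
one-step-ahead conditional mean is
  E[X_{t+1} | X_t, ...] = c + sum_i phi_i X_{t+1-i}.
Substitute known values:
  E[X_{t+1} | ...] = (0.113) * (-8) + (-0.617) * (4)
                   = -3.3720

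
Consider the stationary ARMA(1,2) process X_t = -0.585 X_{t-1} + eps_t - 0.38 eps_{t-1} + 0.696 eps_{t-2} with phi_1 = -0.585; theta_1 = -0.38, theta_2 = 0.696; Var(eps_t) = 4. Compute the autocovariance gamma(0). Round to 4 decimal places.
\gamma(0) = 17.3873

Multiply the model equation by X_{t-k} and take expectations. With theta_0 = psi_0 = 1 and psi_j the MA(infinity) weights, this gives
  gamma(k) - sum_i phi_i gamma(k-i) = c_k,
  c_k = sigma^2 * sum_{j=k..q} theta_j psi_{j-k}   (c_k = 0 for k > q),
using gamma(-m) = gamma(m).
psi-weights needed (psi_j = theta_j + sum_i phi_i psi_{j-i}):
  psi_1 = theta_1 + phi_1 = -0.38 + (-0.585) = -0.965
  psi_2 = theta_2 + phi_1 psi_1 = 0.696 + (-0.585)(-0.965) = 1.260525
Right-hand sides:
  c_0 = sigma^2 (1 + theta_1 psi_1 + theta_2 psi_2) = 4 * (1 + (-0.38)(-0.965) + (0.696)(1.260525)) = 4 * 2.244025 = 8.976102
  c_1 = sigma^2 (theta_1 + theta_2 psi_1) = 4 * (-0.38 + (0.696)(-0.965)) = -4.20656
  c_2 = sigma^2 theta_2 = 4 * (0.696) = 2.784
Equations for k = 0 and k = 1 (AR order 1):
  gamma(0) = phi_1 gamma(1) + c_0
  gamma(1) = phi_1 gamma(0) + c_1
Substituting the second into the first: gamma(0) (1 - phi_1^2) = c_0 + phi_1 c_1, so
  gamma(0) = (c_0 + phi_1 c_1) / (1 - phi_1^2) = (8.976102 + (-0.585)(-4.20656)) / (1 - (-0.585)^2) = 11.436939 / 0.657775 = 17.387312.
Therefore gamma(0) = 17.3873 (to 4 decimal places).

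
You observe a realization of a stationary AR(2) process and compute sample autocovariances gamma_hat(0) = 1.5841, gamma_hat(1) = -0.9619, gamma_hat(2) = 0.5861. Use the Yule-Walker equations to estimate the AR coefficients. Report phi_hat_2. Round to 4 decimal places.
\hat\phi_{2} = 0.0020

The Yule-Walker equations for an AR(p) process read, in matrix form,
  Gamma_p phi = r_p,   with   (Gamma_p)_{ij} = gamma(|i - j|),
                       (r_p)_i = gamma(i),   i,j = 1..p.
Substitute the sample gammas (Toeplitz matrix and right-hand side of size 2):
  Gamma_p = [[1.5841, -0.9619], [-0.9619, 1.5841]]
  r_p     = [-0.9619, 0.5861]
Written out:
  1.5841 phi_1 - 0.9619 phi_2 = -0.9619
  -0.9619 phi_1 + 1.5841 phi_2 = 0.5861
Solve by Cramer's rule:
  det = gamma(0)^2 - gamma(1)^2 = (1.5841)^2 - (-0.9619)^2 = 2.50937281 - 0.92525161 = 1.5841212
  phi_hat_1 = [gamma(1) gamma(0) - gamma(1) gamma(2)] / det = [(-0.9619)(1.5841) - (-0.9619)(0.5861)] / 1.5841212 = -0.9599762 / 1.5841212 = -0.606
  phi_hat_2 = [gamma(0) gamma(2) - gamma(1)^2] / det = [(1.5841)(0.5861) - (-0.9619)^2] / 1.5841212 = 0.0031894 / 1.5841212 = 0.002
So phi_hat = [-0.6060, 0.0020].
Therefore phi_hat_2 = 0.0020.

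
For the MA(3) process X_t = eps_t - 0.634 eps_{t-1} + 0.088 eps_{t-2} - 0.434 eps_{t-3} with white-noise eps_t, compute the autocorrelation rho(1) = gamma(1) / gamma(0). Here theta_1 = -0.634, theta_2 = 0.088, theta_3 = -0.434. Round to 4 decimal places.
\rho(1) = -0.4555

For an MA(q) process with theta_0 = 1, the autocovariance is
  gamma(k) = sigma^2 * sum_{i=0..q-k} theta_i * theta_{i+k},
and rho(k) = gamma(k) / gamma(0). Sigma^2 cancels.
  numerator   = (1)*(-0.634) + (-0.634)*(0.088) + (0.088)*(-0.434) = -0.727984.
  denominator = (1)^2 + (-0.634)^2 + (0.088)^2 + (-0.434)^2 = 1.598056.
  rho(1) = -0.727984 / 1.598056 = -0.4555.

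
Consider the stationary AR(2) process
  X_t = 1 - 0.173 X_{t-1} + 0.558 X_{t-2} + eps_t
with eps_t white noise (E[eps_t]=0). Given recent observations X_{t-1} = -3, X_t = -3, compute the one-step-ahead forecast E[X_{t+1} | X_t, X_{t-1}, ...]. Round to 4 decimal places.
E[X_{t+1} \mid \mathcal F_t] = -0.1550

For an AR(p) model X_t = c + sum_i phi_i X_{t-i} + eps_t, the
one-step-ahead conditional mean is
  E[X_{t+1} | X_t, ...] = c + sum_i phi_i X_{t+1-i}.
Substitute known values:
  E[X_{t+1} | ...] = 1 + (-0.173) * (-3) + (0.558) * (-3)
                   = -0.1550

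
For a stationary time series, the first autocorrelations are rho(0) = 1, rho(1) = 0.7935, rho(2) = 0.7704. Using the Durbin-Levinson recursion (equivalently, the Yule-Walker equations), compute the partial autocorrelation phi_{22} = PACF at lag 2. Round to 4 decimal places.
\phi_{22} = 0.3801

The PACF at lag k is phi_{kk}, the last component of the solution
to the Yule-Walker system G_k phi = r_k where
  (G_k)_{ij} = rho(|i - j|), (r_k)_i = rho(i), i,j = 1..k.
Equivalently, Durbin-Levinson gives phi_{kk} iteratively:
  phi_{11} = rho(1)
  phi_{kk} = [rho(k) - sum_{j=1..k-1} phi_{k-1,j} rho(k-j)]
            / [1 - sum_{j=1..k-1} phi_{k-1,j} rho(j)],
  phi_{k,j} = phi_{k-1,j} - phi_{kk} phi_{k-1,k-j},  j = 1..k-1.
Step k = 1:
  phi_11 = rho(1) = 0.7935.
Step k = 2:
  phi_22 = [rho(2) - phi_11 rho(1)] / [1 - phi_11 rho(1)] = [0.7704 - (0.7935)(0.7935)] / [1 - (0.7935)(0.7935)]
         = 0.14075775 / 0.37035775 = 0.3801.
Therefore phi_{22} = 0.3801.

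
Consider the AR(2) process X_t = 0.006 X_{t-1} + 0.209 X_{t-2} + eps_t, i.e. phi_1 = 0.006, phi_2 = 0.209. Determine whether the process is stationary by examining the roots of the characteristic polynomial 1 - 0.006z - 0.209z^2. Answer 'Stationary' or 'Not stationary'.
\text{Stationary}

The AR(p) characteristic polynomial is P(z) = 1 - 0.006z - 0.209z^2.
Stationarity requires all roots to lie outside the unit circle, i.e. |z| > 1 for every root.
Set 1 + (-0.006) z + (-0.209) z^2 = 0, i.e. a z^2 + b z + c = 0 with a = -0.209, b = -0.006, c = 1.
Discriminant D = b^2 - 4ac = (-0.006)^2 - 4*(-0.209)*1 = 0.000036 - (-0.836) = 0.836036.
D >= 0, so the roots are real: z = (-b +/- sqrt(D)) / (2a) = (0.006 +/- 0.91435) / (-0.418).
  z_1 = (0.006 + 0.91435) / (-0.418) = -2.2018,   |z_1| = 2.2018.
  z_2 = (0.006 - 0.91435) / (-0.418) = 2.1731,   |z_2| = 2.1731.
Moduli of all roots: 2.2018, 2.1731.
All moduli strictly greater than 1? Yes.
Verdict: Stationary.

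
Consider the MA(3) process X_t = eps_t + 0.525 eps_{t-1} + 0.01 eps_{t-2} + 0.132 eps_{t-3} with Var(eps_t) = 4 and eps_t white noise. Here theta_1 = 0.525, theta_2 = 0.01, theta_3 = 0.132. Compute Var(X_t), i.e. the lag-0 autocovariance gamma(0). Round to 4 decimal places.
\gamma(0) = 5.1726

For an MA(q) process X_t = eps_t + sum_i theta_i eps_{t-i} with
Var(eps_t) = sigma^2, the variance is
  gamma(0) = sigma^2 * (1 + sum_i theta_i^2).
  sum_i theta_i^2 = (0.525)^2 + (0.01)^2 + (0.132)^2 = 0.275625 + 0.0001 + 0.017424 = 0.293149.
  gamma(0) = 4 * (1 + 0.293149) = 4 * 1.293149 = 5.172596, which rounds to 5.1726.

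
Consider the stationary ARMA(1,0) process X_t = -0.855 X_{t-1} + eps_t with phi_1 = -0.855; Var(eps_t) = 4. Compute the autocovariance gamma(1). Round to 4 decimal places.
\gamma(1) = -12.7149

Multiply the model equation by X_{t-k} and take expectations. With theta_0 = psi_0 = 1 and psi_j the MA(infinity) weights, this gives
  gamma(k) - sum_i phi_i gamma(k-i) = c_k,
  c_k = sigma^2 * sum_{j=k..q} theta_j psi_{j-k}   (c_k = 0 for k > q),
using gamma(-m) = gamma(m).
Pure AR (q = 0): c_0 = sigma^2 = 4, c_k = 0 for k >= 1.
Equations for k = 0 and k = 1 (AR order 1):
  gamma(0) = phi_1 gamma(1) + c_0
  gamma(1) = phi_1 gamma(0) + c_1
Substituting the second into the first: gamma(0) (1 - phi_1^2) = c_0 + phi_1 c_1, so
  gamma(0) = c_0 / (1 - phi_1^2) = 4 / (1 - (-0.855)^2) = 4 / 0.268975 = 14.871271.
  gamma(1) = phi_1 gamma(0) = (-0.855)(14.871271) = -12.714936.
Therefore gamma(1) = -12.7149 (to 4 decimal places).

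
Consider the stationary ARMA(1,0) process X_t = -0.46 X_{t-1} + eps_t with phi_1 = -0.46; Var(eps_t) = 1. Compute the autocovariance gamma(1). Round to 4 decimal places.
\gamma(1) = -0.5835

Multiply the model equation by X_{t-k} and take expectations. With theta_0 = psi_0 = 1 and psi_j the MA(infinity) weights, this gives
  gamma(k) - sum_i phi_i gamma(k-i) = c_k,
  c_k = sigma^2 * sum_{j=k..q} theta_j psi_{j-k}   (c_k = 0 for k > q),
using gamma(-m) = gamma(m).
Pure AR (q = 0): c_0 = sigma^2 = 1, c_k = 0 for k >= 1.
Equations for k = 0 and k = 1 (AR order 1):
  gamma(0) = phi_1 gamma(1) + c_0
  gamma(1) = phi_1 gamma(0) + c_1
Substituting the second into the first: gamma(0) (1 - phi_1^2) = c_0 + phi_1 c_1, so
  gamma(0) = c_0 / (1 - phi_1^2) = 1 / (1 - (-0.46)^2) = 1 / 0.7884 = 1.268392.
  gamma(1) = phi_1 gamma(0) = (-0.46)(1.268392) = -0.58346.
Therefore gamma(1) = -0.5835 (to 4 decimal places).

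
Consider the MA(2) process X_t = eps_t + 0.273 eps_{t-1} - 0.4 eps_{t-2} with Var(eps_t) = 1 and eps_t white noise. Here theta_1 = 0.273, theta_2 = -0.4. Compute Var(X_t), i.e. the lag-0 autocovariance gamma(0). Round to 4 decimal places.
\gamma(0) = 1.2345

For an MA(q) process X_t = eps_t + sum_i theta_i eps_{t-i} with
Var(eps_t) = sigma^2, the variance is
  gamma(0) = sigma^2 * (1 + sum_i theta_i^2).
  sum_i theta_i^2 = (0.273)^2 + (-0.4)^2 = 0.074529 + 0.16 = 0.234529.
  gamma(0) = 1 * (1 + 0.234529) = 1 * 1.234529 = 1.234529, which rounds to 1.2345.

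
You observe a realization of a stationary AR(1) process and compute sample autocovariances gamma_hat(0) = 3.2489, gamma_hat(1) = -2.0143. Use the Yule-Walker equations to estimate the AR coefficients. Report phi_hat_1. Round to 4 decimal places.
\hat\phi_{1} = -0.6200

The Yule-Walker equations for an AR(p) process read, in matrix form,
  Gamma_p phi = r_p,   with   (Gamma_p)_{ij} = gamma(|i - j|),
                       (r_p)_i = gamma(i),   i,j = 1..p.
Substitute the sample gammas (Toeplitz matrix and right-hand side of size 1):
  Gamma_p = [[3.2489]]
  r_p     = [-2.0143]
With p = 1 this is the single equation gamma(0) phi_1 = gamma(1):
  phi_hat_1 = gamma(1) / gamma(0) = -2.0143 / 3.2489 = -0.6200.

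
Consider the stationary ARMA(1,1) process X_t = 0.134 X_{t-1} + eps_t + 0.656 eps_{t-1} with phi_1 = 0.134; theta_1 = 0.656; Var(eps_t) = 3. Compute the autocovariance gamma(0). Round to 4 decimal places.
\gamma(0) = 4.9065

Multiply the model equation by X_{t-k} and take expectations. With theta_0 = psi_0 = 1 and psi_j the MA(infinity) weights, this gives
  gamma(k) - sum_i phi_i gamma(k-i) = c_k,
  c_k = sigma^2 * sum_{j=k..q} theta_j psi_{j-k}   (c_k = 0 for k > q),
using gamma(-m) = gamma(m).
psi-weights needed (psi_j = theta_j + sum_i phi_i psi_{j-i}):
  psi_1 = theta_1 + phi_1 = 0.656 + (0.134) = 0.79
Right-hand sides:
  c_0 = sigma^2 (1 + theta_1 psi_1) = 3 * (1 + (0.656)(0.79)) = 3 * 1.51824 = 4.55472
  c_1 = sigma^2 theta_1 = 3 * (0.656) = 1.968
  c_2 = 0
Equations for k = 0 and k = 1 (AR order 1):
  gamma(0) = phi_1 gamma(1) + c_0
  gamma(1) = phi_1 gamma(0) + c_1
Substituting the second into the first: gamma(0) (1 - phi_1^2) = c_0 + phi_1 c_1, so
  gamma(0) = (c_0 + phi_1 c_1) / (1 - phi_1^2) = (4.55472 + (0.134)(1.968)) / (1 - (0.134)^2) = 4.818432 / 0.982044 = 4.906534.
Therefore gamma(0) = 4.9065 (to 4 decimal places).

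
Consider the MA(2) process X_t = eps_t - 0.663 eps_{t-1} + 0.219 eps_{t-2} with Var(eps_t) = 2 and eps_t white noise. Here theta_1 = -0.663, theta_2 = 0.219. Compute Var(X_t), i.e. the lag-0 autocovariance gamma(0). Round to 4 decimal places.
\gamma(0) = 2.9751

For an MA(q) process X_t = eps_t + sum_i theta_i eps_{t-i} with
Var(eps_t) = sigma^2, the variance is
  gamma(0) = sigma^2 * (1 + sum_i theta_i^2).
  sum_i theta_i^2 = (-0.663)^2 + (0.219)^2 = 0.439569 + 0.047961 = 0.48753.
  gamma(0) = 2 * (1 + 0.48753) = 2 * 1.48753 = 2.97506, which rounds to 2.9751.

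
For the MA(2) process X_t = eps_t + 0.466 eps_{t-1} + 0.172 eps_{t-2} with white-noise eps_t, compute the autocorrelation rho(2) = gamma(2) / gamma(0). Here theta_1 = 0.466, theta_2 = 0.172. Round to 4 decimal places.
\rho(2) = 0.1380

For an MA(q) process with theta_0 = 1, the autocovariance is
  gamma(k) = sigma^2 * sum_{i=0..q-k} theta_i * theta_{i+k},
and rho(k) = gamma(k) / gamma(0). Sigma^2 cancels.
  numerator   = (1)*(0.172) = 0.172.
  denominator = (1)^2 + (0.466)^2 + (0.172)^2 = 1.24674.
  rho(2) = 0.172 / 1.24674 = 0.1380.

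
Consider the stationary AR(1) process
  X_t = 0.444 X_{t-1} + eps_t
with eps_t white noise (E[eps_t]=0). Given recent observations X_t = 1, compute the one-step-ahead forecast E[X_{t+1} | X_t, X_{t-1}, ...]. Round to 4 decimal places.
E[X_{t+1} \mid \mathcal F_t] = 0.4440

For an AR(p) model X_t = c + sum_i phi_i X_{t-i} + eps_t, the
one-step-ahead conditional mean is
  E[X_{t+1} | X_t, ...] = c + sum_i phi_i X_{t+1-i}.
Substitute known values:
  E[X_{t+1} | ...] = (0.444) * (1)
                   = 0.4440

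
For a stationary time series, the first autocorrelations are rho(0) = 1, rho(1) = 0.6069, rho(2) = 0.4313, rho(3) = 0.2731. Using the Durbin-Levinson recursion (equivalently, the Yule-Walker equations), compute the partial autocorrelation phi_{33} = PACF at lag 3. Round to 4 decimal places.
\phi_{33} = -0.0369

The PACF at lag k is phi_{kk}, the last component of the solution
to the Yule-Walker system G_k phi = r_k where
  (G_k)_{ij} = rho(|i - j|), (r_k)_i = rho(i), i,j = 1..k.
Equivalently, Durbin-Levinson gives phi_{kk} iteratively:
  phi_{11} = rho(1)
  phi_{kk} = [rho(k) - sum_{j=1..k-1} phi_{k-1,j} rho(k-j)]
            / [1 - sum_{j=1..k-1} phi_{k-1,j} rho(j)],
  phi_{k,j} = phi_{k-1,j} - phi_{kk} phi_{k-1,k-j},  j = 1..k-1.
Step k = 1:
  phi_11 = rho(1) = 0.6069.
Step k = 2:
  phi_22 = [rho(2) - phi_11 rho(1)] / [1 - phi_11 rho(1)] = [0.4313 - (0.6069)(0.6069)] / [1 - (0.6069)(0.6069)]
         = 0.06297239 / 0.63167239 = 0.099692.
  Update: phi_21 = phi_11 - phi_22 phi_11 = 0.6069 - (0.099692)(0.6069) = 0.546397.
Step k = 3:
  phi_33 = [rho(3) - phi_21 rho(2) - phi_22 rho(1)] / [1 - phi_21 rho(1) - phi_22 rho(2)]
    numerator   = 0.2731 - (0.546397)(0.4313) - (0.099692)(0.6069) = -0.02306391
    denominator = 1 - (0.546397)(0.6069) - (0.099692)(0.4313) = 0.62539458
  phi_33 = -0.02306391 / 0.62539458 = -0.0369.
Therefore phi_{33} = -0.0369.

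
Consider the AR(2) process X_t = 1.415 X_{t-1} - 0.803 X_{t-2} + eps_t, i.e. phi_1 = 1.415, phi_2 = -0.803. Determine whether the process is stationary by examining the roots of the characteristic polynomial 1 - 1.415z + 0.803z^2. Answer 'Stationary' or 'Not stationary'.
\text{Stationary}

The AR(p) characteristic polynomial is P(z) = 1 - 1.415z + 0.803z^2.
Stationarity requires all roots to lie outside the unit circle, i.e. |z| > 1 for every root.
Set 1 + (-1.415) z + (0.803) z^2 = 0, i.e. a z^2 + b z + c = 0 with a = 0.803, b = -1.415, c = 1.
Discriminant D = b^2 - 4ac = (-1.415)^2 - 4*(0.803)*1 = 2.002225 - (3.212) = -1.209775.
D < 0, so the roots are the complex-conjugate pair z = (-b +/- i sqrt(-D)) / (2a) = 0.8811 +/- 0.6849i.
For a conjugate pair |z|^2 = z * conj(z) = (product of roots) = c/a = 1/(0.803) = 1.24533, so |z| = sqrt(1.24533) = 1.1159 for both roots.
Moduli of all roots: 1.1159, 1.1159.
All moduli strictly greater than 1? Yes.
Verdict: Stationary.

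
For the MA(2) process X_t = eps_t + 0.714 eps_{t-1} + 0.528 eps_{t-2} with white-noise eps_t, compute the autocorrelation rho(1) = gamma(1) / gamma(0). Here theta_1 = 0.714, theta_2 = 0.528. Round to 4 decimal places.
\rho(1) = 0.6100

For an MA(q) process with theta_0 = 1, the autocovariance is
  gamma(k) = sigma^2 * sum_{i=0..q-k} theta_i * theta_{i+k},
and rho(k) = gamma(k) / gamma(0). Sigma^2 cancels.
  numerator   = (1)*(0.714) + (0.714)*(0.528) = 1.090992.
  denominator = (1)^2 + (0.714)^2 + (0.528)^2 = 1.78858.
  rho(1) = 1.090992 / 1.78858 = 0.6100.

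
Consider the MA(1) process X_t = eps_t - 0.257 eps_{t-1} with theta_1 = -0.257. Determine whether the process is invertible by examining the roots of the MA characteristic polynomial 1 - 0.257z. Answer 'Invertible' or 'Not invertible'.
\text{Invertible}

The MA(q) characteristic polynomial is P(z) = 1 - 0.257z.
Invertibility requires all roots to lie outside the unit circle, i.e. |z| > 1 for every root.
This is linear in z: 1 + (-0.257) z = 0  =>  z = -1/(-0.257) = 3.891051,  |z| = 3.891051.
Moduli of all roots: 3.8911.
All moduli strictly greater than 1? Yes.
Verdict: Invertible.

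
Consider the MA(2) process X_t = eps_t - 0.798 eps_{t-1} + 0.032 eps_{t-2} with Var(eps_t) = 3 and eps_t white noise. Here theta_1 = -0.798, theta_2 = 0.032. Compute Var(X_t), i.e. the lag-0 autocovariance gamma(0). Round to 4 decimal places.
\gamma(0) = 4.9135

For an MA(q) process X_t = eps_t + sum_i theta_i eps_{t-i} with
Var(eps_t) = sigma^2, the variance is
  gamma(0) = sigma^2 * (1 + sum_i theta_i^2).
  sum_i theta_i^2 = (-0.798)^2 + (0.032)^2 = 0.636804 + 0.001024 = 0.637828.
  gamma(0) = 3 * (1 + 0.637828) = 3 * 1.637828 = 4.913484, which rounds to 4.9135.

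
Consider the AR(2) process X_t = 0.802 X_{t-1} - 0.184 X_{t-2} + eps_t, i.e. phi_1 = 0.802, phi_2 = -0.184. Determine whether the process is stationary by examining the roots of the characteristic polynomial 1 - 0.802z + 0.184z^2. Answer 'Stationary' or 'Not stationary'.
\text{Stationary}

The AR(p) characteristic polynomial is P(z) = 1 - 0.802z + 0.184z^2.
Stationarity requires all roots to lie outside the unit circle, i.e. |z| > 1 for every root.
Set 1 + (-0.802) z + (0.184) z^2 = 0, i.e. a z^2 + b z + c = 0 with a = 0.184, b = -0.802, c = 1.
Discriminant D = b^2 - 4ac = (-0.802)^2 - 4*(0.184)*1 = 0.643204 - (0.736) = -0.092796.
D < 0, so the roots are the complex-conjugate pair z = (-b +/- i sqrt(-D)) / (2a) = 2.1793 +/- 0.8278i.
For a conjugate pair |z|^2 = z * conj(z) = (product of roots) = c/a = 1/(0.184) = 5.434783, so |z| = sqrt(5.434783) = 2.3313 for both roots.
Moduli of all roots: 2.3313, 2.3313.
All moduli strictly greater than 1? Yes.
Verdict: Stationary.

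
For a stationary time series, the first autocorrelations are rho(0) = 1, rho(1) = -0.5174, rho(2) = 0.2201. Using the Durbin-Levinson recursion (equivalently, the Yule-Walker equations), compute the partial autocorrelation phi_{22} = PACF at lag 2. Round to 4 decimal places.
\phi_{22} = -0.0650

The PACF at lag k is phi_{kk}, the last component of the solution
to the Yule-Walker system G_k phi = r_k where
  (G_k)_{ij} = rho(|i - j|), (r_k)_i = rho(i), i,j = 1..k.
Equivalently, Durbin-Levinson gives phi_{kk} iteratively:
  phi_{11} = rho(1)
  phi_{kk} = [rho(k) - sum_{j=1..k-1} phi_{k-1,j} rho(k-j)]
            / [1 - sum_{j=1..k-1} phi_{k-1,j} rho(j)],
  phi_{k,j} = phi_{k-1,j} - phi_{kk} phi_{k-1,k-j},  j = 1..k-1.
Step k = 1:
  phi_11 = rho(1) = -0.5174.
Step k = 2:
  phi_22 = [rho(2) - phi_11 rho(1)] / [1 - phi_11 rho(1)] = [0.2201 - (-0.5174)(-0.5174)] / [1 - (-0.5174)(-0.5174)]
         = -0.04760276 / 0.73229724 = -0.065.
Therefore phi_{22} = -0.0650.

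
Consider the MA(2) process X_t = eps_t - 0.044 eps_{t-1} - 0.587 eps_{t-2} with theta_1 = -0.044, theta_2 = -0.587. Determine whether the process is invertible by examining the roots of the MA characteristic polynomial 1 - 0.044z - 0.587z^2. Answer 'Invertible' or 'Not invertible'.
\text{Invertible}

The MA(q) characteristic polynomial is P(z) = 1 - 0.044z - 0.587z^2.
Invertibility requires all roots to lie outside the unit circle, i.e. |z| > 1 for every root.
Set 1 + (-0.044) z + (-0.587) z^2 = 0, i.e. a z^2 + b z + c = 0 with a = -0.587, b = -0.044, c = 1.
Discriminant D = b^2 - 4ac = (-0.044)^2 - 4*(-0.587)*1 = 0.001936 - (-2.348) = 2.349936.
D >= 0, so the roots are real: z = (-b +/- sqrt(D)) / (2a) = (0.044 +/- 1.53295) / (-1.174).
  z_1 = (0.044 + 1.53295) / (-1.174) = -1.3432,   |z_1| = 1.3432.
  z_2 = (0.044 - 1.53295) / (-1.174) = 1.2683,   |z_2| = 1.2683.
Moduli of all roots: 1.3432, 1.2683.
All moduli strictly greater than 1? Yes.
Verdict: Invertible.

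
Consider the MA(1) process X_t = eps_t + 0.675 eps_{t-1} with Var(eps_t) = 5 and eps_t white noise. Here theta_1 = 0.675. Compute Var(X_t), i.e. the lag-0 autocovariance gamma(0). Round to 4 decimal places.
\gamma(0) = 7.2781

For an MA(q) process X_t = eps_t + sum_i theta_i eps_{t-i} with
Var(eps_t) = sigma^2, the variance is
  gamma(0) = sigma^2 * (1 + sum_i theta_i^2).
  sum_i theta_i^2 = (0.675)^2 = 0.455625.
  gamma(0) = 5 * (1 + 0.455625) = 5 * 1.455625 = 7.278125, which rounds to 7.2781.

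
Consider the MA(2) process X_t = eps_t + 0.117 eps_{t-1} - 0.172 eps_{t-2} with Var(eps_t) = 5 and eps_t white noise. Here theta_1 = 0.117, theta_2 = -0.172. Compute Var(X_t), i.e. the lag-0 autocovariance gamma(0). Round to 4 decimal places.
\gamma(0) = 5.2164

For an MA(q) process X_t = eps_t + sum_i theta_i eps_{t-i} with
Var(eps_t) = sigma^2, the variance is
  gamma(0) = sigma^2 * (1 + sum_i theta_i^2).
  sum_i theta_i^2 = (0.117)^2 + (-0.172)^2 = 0.013689 + 0.029584 = 0.043273.
  gamma(0) = 5 * (1 + 0.043273) = 5 * 1.043273 = 5.216365, which rounds to 5.2164.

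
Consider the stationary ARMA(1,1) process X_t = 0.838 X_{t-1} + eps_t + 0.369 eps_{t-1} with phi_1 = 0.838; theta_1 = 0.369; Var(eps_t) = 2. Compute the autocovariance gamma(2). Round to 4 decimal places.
\gamma(2) = 8.8948

Multiply the model equation by X_{t-k} and take expectations. With theta_0 = psi_0 = 1 and psi_j the MA(infinity) weights, this gives
  gamma(k) - sum_i phi_i gamma(k-i) = c_k,
  c_k = sigma^2 * sum_{j=k..q} theta_j psi_{j-k}   (c_k = 0 for k > q),
using gamma(-m) = gamma(m).
psi-weights needed (psi_j = theta_j + sum_i phi_i psi_{j-i}):
  psi_1 = theta_1 + phi_1 = 0.369 + (0.838) = 1.207
Right-hand sides:
  c_0 = sigma^2 (1 + theta_1 psi_1) = 2 * (1 + (0.369)(1.207)) = 2 * 1.445383 = 2.890766
  c_1 = sigma^2 theta_1 = 2 * (0.369) = 0.738
  c_2 = 0
Equations for k = 0 and k = 1 (AR order 1):
  gamma(0) = phi_1 gamma(1) + c_0
  gamma(1) = phi_1 gamma(0) + c_1
Substituting the second into the first: gamma(0) (1 - phi_1^2) = c_0 + phi_1 c_1, so
  gamma(0) = (c_0 + phi_1 c_1) / (1 - phi_1^2) = (2.890766 + (0.838)(0.738)) / (1 - (0.838)^2) = 3.50921 / 0.297756 = 11.785522.
  gamma(1) = phi_1 gamma(0) + c_1 = (0.838)(11.785522) + (0.738) = 10.614268.
For k = 2 (> q): gamma(2) = phi_1 gamma(1) = (0.838)(10.614268) = 8.894756.
Therefore gamma(2) = 8.8948 (to 4 decimal places).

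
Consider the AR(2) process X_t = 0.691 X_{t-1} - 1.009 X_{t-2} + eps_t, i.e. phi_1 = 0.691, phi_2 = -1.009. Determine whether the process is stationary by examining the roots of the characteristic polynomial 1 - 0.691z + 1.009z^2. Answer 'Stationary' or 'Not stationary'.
\text{Not stationary}

The AR(p) characteristic polynomial is P(z) = 1 - 0.691z + 1.009z^2.
Stationarity requires all roots to lie outside the unit circle, i.e. |z| > 1 for every root.
Set 1 + (-0.691) z + (1.009) z^2 = 0, i.e. a z^2 + b z + c = 0 with a = 1.009, b = -0.691, c = 1.
Discriminant D = b^2 - 4ac = (-0.691)^2 - 4*(1.009)*1 = 0.477481 - (4.036) = -3.558519.
D < 0, so the roots are the complex-conjugate pair z = (-b +/- i sqrt(-D)) / (2a) = 0.3424 +/- 0.9348i.
For a conjugate pair |z|^2 = z * conj(z) = (product of roots) = c/a = 1/(1.009) = 0.99108, so |z| = sqrt(0.99108) = 0.9955 for both roots.
Moduli of all roots: 0.9955, 0.9955.
All moduli strictly greater than 1? No.
Verdict: Not stationary.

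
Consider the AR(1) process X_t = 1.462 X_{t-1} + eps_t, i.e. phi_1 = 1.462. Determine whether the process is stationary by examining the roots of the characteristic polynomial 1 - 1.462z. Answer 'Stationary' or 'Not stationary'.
\text{Not stationary}

The AR(p) characteristic polynomial is P(z) = 1 - 1.462z.
Stationarity requires all roots to lie outside the unit circle, i.e. |z| > 1 for every root.
This is linear in z: 1 + (-1.462) z = 0  =>  z = -1/(-1.462) = 0.683995,  |z| = 0.683995.
Moduli of all roots: 0.6840.
All moduli strictly greater than 1? No.
Verdict: Not stationary.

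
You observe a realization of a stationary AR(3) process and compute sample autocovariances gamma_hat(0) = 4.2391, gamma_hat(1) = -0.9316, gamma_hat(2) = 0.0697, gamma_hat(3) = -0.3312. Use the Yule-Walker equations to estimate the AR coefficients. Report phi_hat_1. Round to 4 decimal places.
\hat\phi_{1} = -0.2300

The Yule-Walker equations for an AR(p) process read, in matrix form,
  Gamma_p phi = r_p,   with   (Gamma_p)_{ij} = gamma(|i - j|),
                       (r_p)_i = gamma(i),   i,j = 1..p.
Substitute the sample gammas (Toeplitz matrix and right-hand side of size 3):
  Gamma_p = [[4.2391, -0.9316, 0.0697], [-0.9316, 4.2391, -0.9316], [0.0697, -0.9316, 4.2391]]
  r_p     = [-0.9316, 0.0697, -0.3312]
Written out (R1..R3):
  (R1) 4.2391 phi_1 - 0.9316 phi_2 + 0.0697 phi_3 = -0.9316
  (R2) -0.9316 phi_1 + 4.2391 phi_2 - 0.9316 phi_3 = 0.0697
  (R3) 0.0697 phi_1 - 0.9316 phi_2 + 4.2391 phi_3 = -0.3312
Gaussian elimination:
  R2 <- R2 - (-0.9316/4.2391) R1 = R2 - (-0.219764) R1:  4.034368 phi_2 - 0.916282 phi_3 = -0.135032
  R3 <- R3 - (0.0697/4.2391) R1 = R3 - (0.016442) R1:  -0.916282 phi_2 + 4.237954 phi_3 = -0.315882
  R3 <- R3 - (-0.916282/4.034368) R2 = R3 - (-0.227119) R2:  4.029849 phi_3 = -0.346551
Back-substitution:
  phi_hat_3 = -0.346551 / 4.029849 = -0.085996
  phi_hat_2 = (-0.135032 - (-0.916282)(-0.085996)) / 4.034368 = -0.053002
  phi_hat_1 = (-0.9316 - (-0.9316)(-0.053002) - (0.0697)(-0.085996)) / 4.2391 = -0.229998
So phi_hat = [-0.2300, -0.0530, -0.0860].
Therefore phi_hat_1 = -0.2300.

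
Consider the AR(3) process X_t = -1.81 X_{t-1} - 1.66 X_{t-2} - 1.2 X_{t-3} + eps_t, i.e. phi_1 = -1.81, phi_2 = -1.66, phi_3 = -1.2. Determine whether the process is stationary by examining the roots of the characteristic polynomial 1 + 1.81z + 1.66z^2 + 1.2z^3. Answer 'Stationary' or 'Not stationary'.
\text{Not stationary}

The AR(p) characteristic polynomial is P(z) = 1 + 1.81z + 1.66z^2 + 1.2z^3.
Stationarity requires all roots to lie outside the unit circle, i.e. |z| > 1 for every root.
Degree 3: look for a simple real root z0 first, then factor out (1 - z/z0) and solve the remaining quadratic.
Testing z0 = -0.8: P(-0.8) = 1 + (1.81)(-0.8) + (1.66)(-0.8)^2 + (1.2)(-0.8)^3
  = 1 + (-1.448) + (1.0624) + (-0.6144) = 0.  So z_0 = -0.8 is a root, |z_0| = 0.8.
Divide out the factor (1 + 1.25 z) = (1 - z/z0) (since 1/z0 = -1.25):
  P(z) = (1 + 1.25 z)(1 + (0.56) z + (0.96) z^2)
  [check: z-coef 0.56 - (-1.25) = 1.81; z^2-coef 0.96 - (-1.25)(0.56) = 1.66; z^3-coef -(-1.25)(0.96) = 1.2.]
Remaining roots from the quadratic factor 1 + (0.56) z + (0.96) z^2:
  Set 1 + (0.56) z + (0.96) z^2 = 0, i.e. a z^2 + b z + c = 0 with a = 0.96, b = 0.56, c = 1.
  Discriminant D = b^2 - 4ac = (0.56)^2 - 4*(0.96)*1 = 0.3136 - (3.84) = -3.5264.
  D < 0, so the roots are the complex-conjugate pair z = (-b +/- i sqrt(-D)) / (2a) = -0.2917 +/- 0.9781i.
  For a conjugate pair |z|^2 = z * conj(z) = (product of roots) = c/a = 1/(0.96) = 1.041667, so |z| = sqrt(1.041667) = 1.0206 for both roots.
Moduli of all roots: 0.8000, 1.0206, 1.0206.
All moduli strictly greater than 1? No.
Verdict: Not stationary.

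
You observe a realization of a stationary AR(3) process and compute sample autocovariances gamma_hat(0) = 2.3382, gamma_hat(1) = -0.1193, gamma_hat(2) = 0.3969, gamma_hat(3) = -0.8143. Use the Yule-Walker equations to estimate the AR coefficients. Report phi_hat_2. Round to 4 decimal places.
\hat\phi_{2} = 0.1530

The Yule-Walker equations for an AR(p) process read, in matrix form,
  Gamma_p phi = r_p,   with   (Gamma_p)_{ij} = gamma(|i - j|),
                       (r_p)_i = gamma(i),   i,j = 1..p.
Substitute the sample gammas (Toeplitz matrix and right-hand side of size 3):
  Gamma_p = [[2.3382, -0.1193, 0.3969], [-0.1193, 2.3382, -0.1193], [0.3969, -0.1193, 2.3382]]
  r_p     = [-0.1193, 0.3969, -0.8143]
Written out (R1..R3):
  (R1) 2.3382 phi_1 - 0.1193 phi_2 + 0.3969 phi_3 = -0.1193
  (R2) -0.1193 phi_1 + 2.3382 phi_2 - 0.1193 phi_3 = 0.3969
  (R3) 0.3969 phi_1 - 0.1193 phi_2 + 2.3382 phi_3 = -0.8143
Gaussian elimination:
  R2 <- R2 - (-0.1193/2.3382) R1 = R2 - (-0.051022) R1:  2.332113 phi_2 - 0.099049 phi_3 = 0.390813
  R3 <- R3 - (0.3969/2.3382) R1 = R3 - (0.169746) R1:  -0.099049 phi_2 + 2.270828 phi_3 = -0.794049
  R3 <- R3 - (-0.099049/2.332113) R2 = R3 - (-0.042472) R2:  2.266621 phi_3 = -0.777451
Back-substitution:
  phi_hat_3 = -0.777451 / 2.266621 = -0.343
  phi_hat_2 = (0.390813 - (-0.099049)(-0.343)) / 2.332113 = 0.153011
  phi_hat_1 = (-0.1193 - (-0.1193)(0.153011) - (0.3969)(-0.343)) / 2.3382 = 0.015008
So phi_hat = [0.0150, 0.1530, -0.3430].
Therefore phi_hat_2 = 0.1530.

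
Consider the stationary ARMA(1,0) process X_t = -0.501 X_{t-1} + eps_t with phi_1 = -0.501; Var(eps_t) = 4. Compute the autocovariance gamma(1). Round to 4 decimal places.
\gamma(1) = -2.6756

Multiply the model equation by X_{t-k} and take expectations. With theta_0 = psi_0 = 1 and psi_j the MA(infinity) weights, this gives
  gamma(k) - sum_i phi_i gamma(k-i) = c_k,
  c_k = sigma^2 * sum_{j=k..q} theta_j psi_{j-k}   (c_k = 0 for k > q),
using gamma(-m) = gamma(m).
Pure AR (q = 0): c_0 = sigma^2 = 4, c_k = 0 for k >= 1.
Equations for k = 0 and k = 1 (AR order 1):
  gamma(0) = phi_1 gamma(1) + c_0
  gamma(1) = phi_1 gamma(0) + c_1
Substituting the second into the first: gamma(0) (1 - phi_1^2) = c_0 + phi_1 c_1, so
  gamma(0) = c_0 / (1 - phi_1^2) = 4 / (1 - (-0.501)^2) = 4 / 0.748999 = 5.340461.
  gamma(1) = phi_1 gamma(0) = (-0.501)(5.340461) = -2.675571.
Therefore gamma(1) = -2.6756 (to 4 decimal places).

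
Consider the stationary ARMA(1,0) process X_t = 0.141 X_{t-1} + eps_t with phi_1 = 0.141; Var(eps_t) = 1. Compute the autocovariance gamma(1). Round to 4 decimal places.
\gamma(1) = 0.1439

Multiply the model equation by X_{t-k} and take expectations. With theta_0 = psi_0 = 1 and psi_j the MA(infinity) weights, this gives
  gamma(k) - sum_i phi_i gamma(k-i) = c_k,
  c_k = sigma^2 * sum_{j=k..q} theta_j psi_{j-k}   (c_k = 0 for k > q),
using gamma(-m) = gamma(m).
Pure AR (q = 0): c_0 = sigma^2 = 1, c_k = 0 for k >= 1.
Equations for k = 0 and k = 1 (AR order 1):
  gamma(0) = phi_1 gamma(1) + c_0
  gamma(1) = phi_1 gamma(0) + c_1
Substituting the second into the first: gamma(0) (1 - phi_1^2) = c_0 + phi_1 c_1, so
  gamma(0) = c_0 / (1 - phi_1^2) = 1 / (1 - (0.141)^2) = 1 / 0.980119 = 1.020284.
  gamma(1) = phi_1 gamma(0) = (0.141)(1.020284) = 0.14386.
Therefore gamma(1) = 0.1439 (to 4 decimal places).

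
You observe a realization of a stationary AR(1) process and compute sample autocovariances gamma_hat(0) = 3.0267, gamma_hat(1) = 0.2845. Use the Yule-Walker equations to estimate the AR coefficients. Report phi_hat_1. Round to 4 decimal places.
\hat\phi_{1} = 0.0940

The Yule-Walker equations for an AR(p) process read, in matrix form,
  Gamma_p phi = r_p,   with   (Gamma_p)_{ij} = gamma(|i - j|),
                       (r_p)_i = gamma(i),   i,j = 1..p.
Substitute the sample gammas (Toeplitz matrix and right-hand side of size 1):
  Gamma_p = [[3.0267]]
  r_p     = [0.2845]
With p = 1 this is the single equation gamma(0) phi_1 = gamma(1):
  phi_hat_1 = gamma(1) / gamma(0) = 0.2845 / 3.0267 = 0.0940.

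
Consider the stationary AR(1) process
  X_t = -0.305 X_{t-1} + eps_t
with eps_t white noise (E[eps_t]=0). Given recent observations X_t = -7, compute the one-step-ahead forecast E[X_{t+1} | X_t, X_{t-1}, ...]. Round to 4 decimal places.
E[X_{t+1} \mid \mathcal F_t] = 2.1350

For an AR(p) model X_t = c + sum_i phi_i X_{t-i} + eps_t, the
one-step-ahead conditional mean is
  E[X_{t+1} | X_t, ...] = c + sum_i phi_i X_{t+1-i}.
Substitute known values:
  E[X_{t+1} | ...] = (-0.305) * (-7)
                   = 2.1350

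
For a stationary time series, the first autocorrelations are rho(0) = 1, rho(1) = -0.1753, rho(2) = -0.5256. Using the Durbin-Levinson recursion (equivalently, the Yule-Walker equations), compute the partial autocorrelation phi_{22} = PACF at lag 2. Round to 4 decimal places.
\phi_{22} = -0.5740

The PACF at lag k is phi_{kk}, the last component of the solution
to the Yule-Walker system G_k phi = r_k where
  (G_k)_{ij} = rho(|i - j|), (r_k)_i = rho(i), i,j = 1..k.
Equivalently, Durbin-Levinson gives phi_{kk} iteratively:
  phi_{11} = rho(1)
  phi_{kk} = [rho(k) - sum_{j=1..k-1} phi_{k-1,j} rho(k-j)]
            / [1 - sum_{j=1..k-1} phi_{k-1,j} rho(j)],
  phi_{k,j} = phi_{k-1,j} - phi_{kk} phi_{k-1,k-j},  j = 1..k-1.
Step k = 1:
  phi_11 = rho(1) = -0.1753.
Step k = 2:
  phi_22 = [rho(2) - phi_11 rho(1)] / [1 - phi_11 rho(1)] = [-0.5256 - (-0.1753)(-0.1753)] / [1 - (-0.1753)(-0.1753)]
         = -0.55633009 / 0.96926991 = -0.574.
Therefore phi_{22} = -0.5740.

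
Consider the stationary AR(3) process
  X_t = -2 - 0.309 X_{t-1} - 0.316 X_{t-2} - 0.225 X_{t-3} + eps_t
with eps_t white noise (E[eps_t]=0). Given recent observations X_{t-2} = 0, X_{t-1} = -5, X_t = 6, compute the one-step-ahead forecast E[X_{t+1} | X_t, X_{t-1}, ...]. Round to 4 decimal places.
E[X_{t+1} \mid \mathcal F_t] = -2.2740

For an AR(p) model X_t = c + sum_i phi_i X_{t-i} + eps_t, the
one-step-ahead conditional mean is
  E[X_{t+1} | X_t, ...] = c + sum_i phi_i X_{t+1-i}.
Substitute known values:
  E[X_{t+1} | ...] = -2 + (-0.309) * (6) + (-0.316) * (-5) + (-0.225) * (0)
                   = -2.2740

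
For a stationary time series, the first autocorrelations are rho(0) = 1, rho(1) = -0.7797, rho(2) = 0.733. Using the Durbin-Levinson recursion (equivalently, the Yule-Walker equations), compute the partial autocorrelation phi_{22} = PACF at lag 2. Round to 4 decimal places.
\phi_{22} = 0.3190

The PACF at lag k is phi_{kk}, the last component of the solution
to the Yule-Walker system G_k phi = r_k where
  (G_k)_{ij} = rho(|i - j|), (r_k)_i = rho(i), i,j = 1..k.
Equivalently, Durbin-Levinson gives phi_{kk} iteratively:
  phi_{11} = rho(1)
  phi_{kk} = [rho(k) - sum_{j=1..k-1} phi_{k-1,j} rho(k-j)]
            / [1 - sum_{j=1..k-1} phi_{k-1,j} rho(j)],
  phi_{k,j} = phi_{k-1,j} - phi_{kk} phi_{k-1,k-j},  j = 1..k-1.
Step k = 1:
  phi_11 = rho(1) = -0.7797.
Step k = 2:
  phi_22 = [rho(2) - phi_11 rho(1)] / [1 - phi_11 rho(1)] = [0.733 - (-0.7797)(-0.7797)] / [1 - (-0.7797)(-0.7797)]
         = 0.12506791 / 0.39206791 = 0.319.
Therefore phi_{22} = 0.3190.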